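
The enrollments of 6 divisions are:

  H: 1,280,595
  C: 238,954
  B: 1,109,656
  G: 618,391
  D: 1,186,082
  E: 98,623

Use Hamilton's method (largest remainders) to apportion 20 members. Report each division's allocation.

The standard divisor is 4532301/20 ≈ 226615.05.
Standard quotas: H 5.6510, C 1.0544, B 4.8967, G 2.7288, D 5.2339, E 0.4352.
Lower quotas: H 5, C 1, B 4, G 2, D 5, E 0 (sum 17, leaving 3 seats).
Remainders in descending order: B 0.8967, G 0.7288, H 0.6510, E 0.4352, D 0.2339, C 0.0544.
The surplus seats go to B, G, H.

H: 6, C: 1, B: 5, G: 3, D: 5, E: 0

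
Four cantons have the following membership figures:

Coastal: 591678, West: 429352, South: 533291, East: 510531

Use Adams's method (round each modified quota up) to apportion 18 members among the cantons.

Standard divisor 2064852/18 ≈ 114714; standard quotas: Coastal 5.158, West 3.743, South 4.649, East 4.450.
Rounding up gives 6, 4, 5, 5 = 20 seats, so the divisor must be adjusted.
With modified divisor 130500: modified quotas Coastal 4.534, West 3.290, South 4.087, East 3.912.
Rounding up: Coastal 5, West 4, South 5, East 4 (total 18).

Coastal: 5, West: 4, South: 5, East: 4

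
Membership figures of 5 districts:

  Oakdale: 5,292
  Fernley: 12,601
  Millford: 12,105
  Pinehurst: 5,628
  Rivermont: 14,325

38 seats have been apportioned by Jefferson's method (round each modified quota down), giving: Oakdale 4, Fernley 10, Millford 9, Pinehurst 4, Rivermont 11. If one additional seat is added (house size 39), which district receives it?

Millford

Priority for the next seat is population ÷ (current seats + 1).
Priorities: Oakdale 1058.400, Fernley 1145.545, Millford 1210.500, Pinehurst 1125.600, Rivermont 1193.750.
Highest priority: Millford.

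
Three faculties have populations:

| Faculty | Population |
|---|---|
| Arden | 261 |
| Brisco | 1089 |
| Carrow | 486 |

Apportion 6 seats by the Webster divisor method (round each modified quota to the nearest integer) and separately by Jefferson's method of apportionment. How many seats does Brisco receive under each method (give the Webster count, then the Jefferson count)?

Webster: Arden 1, Brisco 3, Carrow 2.
Jefferson: Arden 1, Brisco 4, Carrow 1.
Brisco gets 3 under Webster and 4 under Jefferson.

3 and 4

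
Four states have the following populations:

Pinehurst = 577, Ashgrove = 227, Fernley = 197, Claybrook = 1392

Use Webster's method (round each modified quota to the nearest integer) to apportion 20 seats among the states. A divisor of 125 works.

With modified divisor 125: modified quotas Pinehurst 4.616, Ashgrove 1.816, Fernley 1.576, Claybrook 11.136.
Rounding to the nearest integer: Pinehurst 5, Ashgrove 2, Fernley 2, Claybrook 11 (total 20).

Pinehurst 5; Ashgrove 2; Fernley 2; Claybrook 11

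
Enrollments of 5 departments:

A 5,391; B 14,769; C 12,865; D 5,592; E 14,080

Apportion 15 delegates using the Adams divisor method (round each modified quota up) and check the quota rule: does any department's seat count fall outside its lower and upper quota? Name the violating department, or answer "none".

none

Standard quotas: A 1.535, B 4.204, C 3.662, D 1.592, E 4.008.
Adams allocation: A 2, B 4, C 3, D 2, E 4.
Every allocation lies between the lower and upper quota.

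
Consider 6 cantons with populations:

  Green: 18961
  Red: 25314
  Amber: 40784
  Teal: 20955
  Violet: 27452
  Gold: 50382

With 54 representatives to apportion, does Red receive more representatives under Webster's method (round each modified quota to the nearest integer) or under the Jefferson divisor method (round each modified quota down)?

Webster: Green 6, Red 7, Amber 12, Teal 6, Violet 8, Gold 15.
Jefferson: Green 5, Red 8, Amber 12, Teal 6, Violet 8, Gold 15.
Red gets 7 under Webster and 8 under Jefferson.

Jefferson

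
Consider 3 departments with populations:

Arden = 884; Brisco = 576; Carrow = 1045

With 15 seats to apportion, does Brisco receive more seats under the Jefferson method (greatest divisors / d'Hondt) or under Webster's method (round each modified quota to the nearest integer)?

Webster

Jefferson: Arden 5, Brisco 3, Carrow 7.
Webster: Arden 5, Brisco 4, Carrow 6.
Brisco gets 3 under Jefferson and 4 under Webster.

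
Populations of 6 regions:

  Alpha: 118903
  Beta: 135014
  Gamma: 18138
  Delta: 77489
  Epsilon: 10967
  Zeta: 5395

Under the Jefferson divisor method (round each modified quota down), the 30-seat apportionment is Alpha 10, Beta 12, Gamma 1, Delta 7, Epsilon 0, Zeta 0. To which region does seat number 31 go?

Epsilon

Priority for the next seat is population ÷ (current seats + 1).
Priorities: Alpha 10809.364, Beta 10385.692, Gamma 9069.000, Delta 9686.125, Epsilon 10967.000, Zeta 5395.000.
Highest priority: Epsilon.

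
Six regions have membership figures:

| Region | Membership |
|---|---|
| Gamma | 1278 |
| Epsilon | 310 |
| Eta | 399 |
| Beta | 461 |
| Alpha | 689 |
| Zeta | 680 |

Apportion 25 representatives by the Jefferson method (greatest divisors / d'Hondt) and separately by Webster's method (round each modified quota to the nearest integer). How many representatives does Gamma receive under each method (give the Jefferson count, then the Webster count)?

9 and 8

Jefferson: Gamma 9, Epsilon 2, Eta 2, Beta 3, Alpha 5, Zeta 4.
Webster: Gamma 8, Epsilon 2, Eta 3, Beta 3, Alpha 5, Zeta 4.
Gamma gets 9 under Jefferson and 8 under Webster.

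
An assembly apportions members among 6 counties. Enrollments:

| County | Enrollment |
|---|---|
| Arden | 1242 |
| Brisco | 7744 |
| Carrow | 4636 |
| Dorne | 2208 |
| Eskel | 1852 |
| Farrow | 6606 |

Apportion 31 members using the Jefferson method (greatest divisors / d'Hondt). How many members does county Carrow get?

6

Standard divisor 24288/31 ≈ 783.484; standard quotas: Arden 1.585, Brisco 9.884, Carrow 5.917, Dorne 2.818, Eskel 2.364, Farrow 8.432.
Rounding down gives 1, 9, 5, 2, 2, 8 = 27 seats, so the divisor must be adjusted.
With modified divisor 720: modified quotas Arden 1.725, Brisco 10.756, Carrow 6.439, Dorne 3.067, Eskel 2.572, Farrow 9.175.
Rounding down: Arden 1, Brisco 10, Carrow 6, Dorne 3, Eskel 2, Farrow 9 (total 31).
Carrow receives 6.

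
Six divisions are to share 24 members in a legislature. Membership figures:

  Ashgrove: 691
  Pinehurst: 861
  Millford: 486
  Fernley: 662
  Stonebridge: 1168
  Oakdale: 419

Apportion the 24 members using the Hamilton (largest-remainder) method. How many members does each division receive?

The standard divisor is 4287/24 ≈ 178.625.
Standard quotas: Ashgrove 3.868, Pinehurst 4.820, Millford 2.721, Fernley 3.706, Stonebridge 6.539, Oakdale 2.346.
Lower quotas: Ashgrove 3, Pinehurst 4, Millford 2, Fernley 3, Stonebridge 6, Oakdale 2 (sum 20, leaving 4 seats).
Remainders in descending order: Ashgrove 0.868, Pinehurst 0.820, Millford 0.721, Fernley 0.706, Stonebridge 0.539, Oakdale 0.346.
Largest remainders: Ashgrove, Pinehurst, Millford, Fernley receive the extra seats.

Ashgrove=4, Pinehurst=5, Millford=3, Fernley=4, Stonebridge=6, Oakdale=2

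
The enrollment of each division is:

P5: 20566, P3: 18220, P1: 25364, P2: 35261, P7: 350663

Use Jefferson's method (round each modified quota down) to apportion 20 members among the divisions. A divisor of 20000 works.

P5 1; P3 0; P1 1; P2 1; P7 17

With modified divisor 20000: modified quotas P5 1.028, P3 0.911, P1 1.268, P2 1.763, P7 17.533.
Rounding down: P5 1, P3 0, P1 1, P2 1, P7 17 (total 20).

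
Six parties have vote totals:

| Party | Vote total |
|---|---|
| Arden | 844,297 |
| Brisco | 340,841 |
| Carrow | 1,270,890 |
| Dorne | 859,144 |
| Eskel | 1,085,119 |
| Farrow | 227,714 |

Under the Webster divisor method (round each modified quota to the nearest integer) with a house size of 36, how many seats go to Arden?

Standard divisor 4628005/36 ≈ 128555.694; standard quotas: Arden 6.568, Brisco 2.651, Carrow 9.886, Dorne 6.683, Eskel 8.441, Farrow 1.771.
Rounding to the nearest integer gives 7, 3, 10, 7, 8, 2 = 37 seats, so the divisor must be adjusted.
With modified divisor 131000: modified quotas Arden 6.445, Brisco 2.602, Carrow 9.701, Dorne 6.558, Eskel 8.283, Farrow 1.738.
Rounding to the nearest integer: Arden 6, Brisco 3, Carrow 10, Dorne 7, Eskel 8, Farrow 2 (total 36).
Arden receives 6.

6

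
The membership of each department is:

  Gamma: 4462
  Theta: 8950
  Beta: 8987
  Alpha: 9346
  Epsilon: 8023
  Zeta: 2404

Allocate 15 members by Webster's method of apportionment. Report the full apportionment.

Gamma=2, Theta=3, Beta=3, Alpha=3, Epsilon=3, Zeta=1

Standard divisor 42172/15 ≈ 2811.467; standard quotas: Gamma 1.587, Theta 3.183, Beta 3.197, Alpha 3.324, Epsilon 2.854, Zeta 0.855.
Rounding to the nearest integer gives Gamma 2, Theta 3, Beta 3, Alpha 3, Epsilon 3, Zeta 1 — total 15, matching the house size, so no adjustment is needed.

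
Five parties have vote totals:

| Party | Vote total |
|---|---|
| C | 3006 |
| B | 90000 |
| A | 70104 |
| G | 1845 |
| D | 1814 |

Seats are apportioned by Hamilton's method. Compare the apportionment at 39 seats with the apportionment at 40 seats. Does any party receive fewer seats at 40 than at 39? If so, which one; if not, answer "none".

G

At 39 seats: C 1, B 21, A 16, G 1, D 0.
At 40 seats: C 1, B 22, A 17, G 0, D 0.
G drops from 1 to 0.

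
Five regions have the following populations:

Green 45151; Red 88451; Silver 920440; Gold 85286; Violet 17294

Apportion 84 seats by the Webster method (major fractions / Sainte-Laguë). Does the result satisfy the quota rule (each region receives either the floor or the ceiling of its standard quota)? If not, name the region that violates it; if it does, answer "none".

Standard quotas: Green 3.279, Red 6.424, Silver 66.847, Gold 6.194, Violet 1.256.
Webster allocation: Green 3, Red 6, Silver 68, Gold 6, Violet 1.
Silver has quota 66.847 (lower 66, upper 67) but receives 68 — outside the quota interval.

Silver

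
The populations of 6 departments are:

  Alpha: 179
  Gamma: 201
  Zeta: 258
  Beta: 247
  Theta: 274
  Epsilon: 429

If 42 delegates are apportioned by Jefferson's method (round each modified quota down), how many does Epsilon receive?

Standard divisor 1588/42 ≈ 37.81; standard quotas: Alpha 4.734, Gamma 5.316, Zeta 6.824, Beta 6.533, Theta 7.247, Epsilon 11.346.
Rounding down gives 4, 5, 6, 6, 7, 11 = 39 seats, so the divisor must be adjusted.
With modified divisor 35.5: modified quotas Alpha 5.042, Gamma 5.662, Zeta 7.268, Beta 6.958, Theta 7.718, Epsilon 12.085.
Rounding down: Alpha 5, Gamma 5, Zeta 7, Beta 6, Theta 7, Epsilon 12 (total 42).
Epsilon receives 12.

12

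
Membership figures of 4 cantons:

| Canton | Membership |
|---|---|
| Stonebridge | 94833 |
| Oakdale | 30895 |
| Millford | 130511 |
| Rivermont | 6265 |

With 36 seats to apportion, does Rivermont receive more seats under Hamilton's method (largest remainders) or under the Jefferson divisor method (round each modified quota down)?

Hamilton

Hamilton: Stonebridge 13, Oakdale 4, Millford 18, Rivermont 1.
Jefferson: Stonebridge 13, Oakdale 4, Millford 19, Rivermont 0.
Rivermont gets 1 under Hamilton and 0 under Jefferson.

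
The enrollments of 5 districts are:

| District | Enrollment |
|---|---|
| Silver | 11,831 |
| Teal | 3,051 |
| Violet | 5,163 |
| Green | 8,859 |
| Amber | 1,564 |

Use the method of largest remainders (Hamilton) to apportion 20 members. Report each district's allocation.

Silver=8; Teal=2; Violet=3; Green=6; Amber=1

Total 30468; standard divisor 30468/20 ≈ 1523.4.
Standard quotas: Silver 7.7662, Teal 2.0028, Violet 3.3891, Green 5.8153, Amber 1.0267.
Lower quotas: Silver 7, Teal 2, Violet 3, Green 5, Amber 1 (sum 18, leaving 2 seats).
Remainders in descending order: Green 0.8153, Silver 0.7662, Violet 0.3891, Amber 0.0267, Teal 0.0028.
Largest remainders: Green, Silver receive the extra seats.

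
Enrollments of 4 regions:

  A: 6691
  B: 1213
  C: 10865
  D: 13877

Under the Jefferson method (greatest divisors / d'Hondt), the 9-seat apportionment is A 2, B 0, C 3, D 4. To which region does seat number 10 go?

D

Priority for the next seat is population ÷ (current seats + 1).
Priorities: A 2230.333, B 1213.000, C 2716.250, D 2775.400.
Highest priority: D.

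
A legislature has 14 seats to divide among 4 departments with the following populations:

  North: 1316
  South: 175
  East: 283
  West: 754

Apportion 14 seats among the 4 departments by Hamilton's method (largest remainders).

The standard divisor is 2528/14 ≈ 180.571.
Standard quotas: North 7.288, South 0.969, East 1.567, West 4.176.
Lower quotas: North 7, South 0, East 1, West 4 (sum 12, leaving 2 seats).
Remainders in descending order: South 0.969, East 0.567, North 0.288, West 0.176.
Largest remainders: South, East receive the extra seats.

North 7, South 1, East 2, West 4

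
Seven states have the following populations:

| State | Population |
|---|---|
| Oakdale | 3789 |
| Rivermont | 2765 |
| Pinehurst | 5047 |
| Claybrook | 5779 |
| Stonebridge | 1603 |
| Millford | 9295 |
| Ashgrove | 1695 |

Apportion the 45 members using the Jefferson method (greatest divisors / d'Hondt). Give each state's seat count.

Oakdale 6, Rivermont 4, Pinehurst 8, Claybrook 9, Stonebridge 2, Millford 14, Ashgrove 2

Standard divisor 29973/45 ≈ 666.067; standard quotas: Oakdale 5.689, Rivermont 4.151, Pinehurst 7.577, Claybrook 8.676, Stonebridge 2.407, Millford 13.955, Ashgrove 2.545.
Rounding down gives 5, 4, 7, 8, 2, 13, 2 = 41 seats, so the divisor must be adjusted.
With modified divisor 625: modified quotas Oakdale 6.062, Rivermont 4.424, Pinehurst 8.075, Claybrook 9.246, Stonebridge 2.565, Millford 14.872, Ashgrove 2.712.
Rounding down: Oakdale 6, Rivermont 4, Pinehurst 8, Claybrook 9, Stonebridge 2, Millford 14, Ashgrove 2 (total 45).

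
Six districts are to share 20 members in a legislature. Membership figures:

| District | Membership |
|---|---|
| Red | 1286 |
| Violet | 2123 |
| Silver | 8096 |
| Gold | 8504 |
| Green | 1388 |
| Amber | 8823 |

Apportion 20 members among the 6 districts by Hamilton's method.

Red: 1, Violet: 1, Silver: 5, Gold: 6, Green: 1, Amber: 6

Total 30220; standard divisor 30220/20 = 1511.
Standard quotas: Red 0.8511, Violet 1.4050, Silver 5.3580, Gold 5.6281, Green 0.9186, Amber 5.8392.
Lower quotas: Red 0, Violet 1, Silver 5, Gold 5, Green 0, Amber 5 (sum 16, leaving 4 seats).
Remainders in descending order: Green 0.9186, Red 0.8511, Amber 0.8392, Gold 0.6281, Violet 0.4050, Silver 0.3580.
Largest remainders: Green, Red, Amber, Gold receive the extra seats.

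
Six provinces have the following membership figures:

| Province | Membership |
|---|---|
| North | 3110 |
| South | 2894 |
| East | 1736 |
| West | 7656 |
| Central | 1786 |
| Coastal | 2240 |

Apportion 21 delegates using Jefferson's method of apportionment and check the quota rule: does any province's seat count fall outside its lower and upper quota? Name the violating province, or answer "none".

Standard quotas: North 3.363, South 3.129, East 1.877, West 8.278, Central 1.931, Coastal 2.422.
Jefferson allocation: North 3, South 3, East 2, West 9, Central 2, Coastal 2.
Every allocation lies between the lower and upper quota.

none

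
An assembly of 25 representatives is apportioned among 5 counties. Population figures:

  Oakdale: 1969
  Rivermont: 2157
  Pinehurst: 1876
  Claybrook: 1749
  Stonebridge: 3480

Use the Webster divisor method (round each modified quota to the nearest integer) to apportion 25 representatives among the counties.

Oakdale 4, Rivermont 5, Pinehurst 4, Claybrook 4, Stonebridge 8

Standard divisor 11231/25 ≈ 449.24; standard quotas: Oakdale 4.383, Rivermont 4.801, Pinehurst 4.176, Claybrook 3.893, Stonebridge 7.746.
Rounding to the nearest integer gives Oakdale 4, Rivermont 5, Pinehurst 4, Claybrook 4, Stonebridge 8 — total 25, matching the house size, so no adjustment is needed.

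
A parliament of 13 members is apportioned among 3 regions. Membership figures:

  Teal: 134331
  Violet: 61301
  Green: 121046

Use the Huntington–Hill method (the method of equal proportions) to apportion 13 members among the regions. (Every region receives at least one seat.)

With divisor 24776: modified quotas Teal 5.422, Violet 2.474, Green 4.886.
Geometric-mean thresholds: Teal √(5·6)=5.477, Violet √(2·3)=2.449, Green √(4·5)=4.472.
Each quota rounded against its threshold gives Teal 5, Violet 3, Green 5 (total 13).

Teal 5, Violet 3, Green 5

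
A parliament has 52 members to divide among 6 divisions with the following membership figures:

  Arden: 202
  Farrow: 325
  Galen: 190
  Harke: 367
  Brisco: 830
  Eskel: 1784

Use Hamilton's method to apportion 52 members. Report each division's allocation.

Arden 3, Farrow 4, Galen 3, Harke 5, Brisco 12, Eskel 25

Standard divisor: 3698 ÷ 52 ≈ 71.115.
Standard quotas: Arden 2.840, Farrow 4.570, Galen 2.672, Harke 5.161, Brisco 11.671, Eskel 25.086.
Lower quotas: Arden 2, Farrow 4, Galen 2, Harke 5, Brisco 11, Eskel 25 (sum 49, leaving 3 seats).
Remainders in descending order: Arden 0.840, Galen 0.672, Brisco 0.671, Farrow 0.570, Harke 0.161, Eskel 0.086.
Largest remainders: Arden, Galen, Brisco receive the extra seats.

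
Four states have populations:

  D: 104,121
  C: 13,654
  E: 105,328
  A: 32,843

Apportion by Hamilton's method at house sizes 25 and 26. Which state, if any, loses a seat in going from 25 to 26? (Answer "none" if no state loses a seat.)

At 25 seats: D 10, C 2, E 10, A 3.
At 26 seats: D 11, C 1, E 11, A 3.
C drops from 2 to 1.

C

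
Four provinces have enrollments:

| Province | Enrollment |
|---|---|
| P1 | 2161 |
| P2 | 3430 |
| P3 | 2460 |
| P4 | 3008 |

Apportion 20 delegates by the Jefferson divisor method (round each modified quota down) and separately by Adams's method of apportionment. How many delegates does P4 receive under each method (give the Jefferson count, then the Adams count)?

Jefferson: P1 4, P2 6, P3 4, P4 6.
Adams: P1 4, P2 6, P3 5, P4 5.
P4 gets 6 under Jefferson and 5 under Adams.

6 and 5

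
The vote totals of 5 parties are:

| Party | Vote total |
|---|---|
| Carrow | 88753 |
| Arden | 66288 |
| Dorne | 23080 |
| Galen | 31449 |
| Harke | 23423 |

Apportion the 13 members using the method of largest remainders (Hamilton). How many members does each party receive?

The standard divisor is 232993/13 ≈ 17922.538.
Standard quotas: Carrow 4.9520, Arden 3.6986, Dorne 1.2878, Galen 1.7547, Harke 1.3069.
Lower quotas: Carrow 4, Arden 3, Dorne 1, Galen 1, Harke 1 (sum 10, leaving 3 seats).
Remainders in descending order: Carrow 0.9520, Galen 0.7547, Arden 0.6986, Harke 0.3069, Dorne 0.2878.
Largest remainders: Carrow, Galen, Arden receive the extra seats.

Carrow 5, Arden 4, Dorne 1, Galen 2, Harke 1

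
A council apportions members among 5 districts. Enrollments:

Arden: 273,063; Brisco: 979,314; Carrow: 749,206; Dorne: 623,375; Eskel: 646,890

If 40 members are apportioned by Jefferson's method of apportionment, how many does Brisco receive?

Standard divisor 3271848/40 ≈ 81796.2; standard quotas: Arden 3.338, Brisco 11.973, Carrow 9.159, Dorne 7.621, Eskel 7.909.
Rounding down gives 3, 11, 9, 7, 7 = 37 seats, so the divisor must be adjusted.
With modified divisor 76600: modified quotas Arden 3.565, Brisco 12.785, Carrow 9.781, Dorne 8.138, Eskel 8.445.
Rounding down: Arden 3, Brisco 12, Carrow 9, Dorne 8, Eskel 8 (total 40).
Brisco receives 12.

12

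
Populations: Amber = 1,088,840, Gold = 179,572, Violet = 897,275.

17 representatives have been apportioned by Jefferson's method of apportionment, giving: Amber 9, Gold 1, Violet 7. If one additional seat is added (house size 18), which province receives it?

Priority for the next seat is population ÷ (current seats + 1).
Priorities: Amber 108884.000, Gold 89786.000, Violet 112159.375.
Highest priority: Violet.

Violet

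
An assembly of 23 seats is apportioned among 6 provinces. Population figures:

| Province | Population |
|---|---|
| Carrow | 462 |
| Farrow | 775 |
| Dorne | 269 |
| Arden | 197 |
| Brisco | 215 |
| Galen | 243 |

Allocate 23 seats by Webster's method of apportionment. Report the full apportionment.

Standard divisor 2161/23 ≈ 93.957; standard quotas: Carrow 4.917, Farrow 8.248, Dorne 2.863, Arden 2.097, Brisco 2.288, Galen 2.586.
Rounding to the nearest integer gives Carrow 5, Farrow 8, Dorne 3, Arden 2, Brisco 2, Galen 3 — total 23, matching the house size, so no adjustment is needed.

Carrow 5, Farrow 8, Dorne 3, Arden 2, Brisco 2, Galen 3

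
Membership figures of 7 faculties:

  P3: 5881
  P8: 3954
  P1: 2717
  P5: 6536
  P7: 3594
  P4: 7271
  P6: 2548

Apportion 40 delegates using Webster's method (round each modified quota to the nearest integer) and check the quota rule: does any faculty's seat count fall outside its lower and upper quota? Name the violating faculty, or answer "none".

none

Standard quotas: P3 7.238, P8 4.866, P1 3.344, P5 8.044, P7 4.423, P4 8.949, P6 3.136.
Webster allocation: P3 7, P8 5, P1 3, P5 8, P7 5, P4 9, P6 3.
Every allocation lies between the lower and upper quota.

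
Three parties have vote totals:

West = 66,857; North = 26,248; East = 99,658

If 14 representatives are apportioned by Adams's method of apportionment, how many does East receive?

Standard divisor 192763/14 ≈ 13768.786; standard quotas: West 4.856, North 1.906, East 7.238.
Rounding up gives 5, 2, 8 = 15 seats, so the divisor must be adjusted.
With modified divisor 15400: modified quotas West 4.341, North 1.704, East 6.471.
Rounding up: West 5, North 2, East 7 (total 14).
East receives 7.

7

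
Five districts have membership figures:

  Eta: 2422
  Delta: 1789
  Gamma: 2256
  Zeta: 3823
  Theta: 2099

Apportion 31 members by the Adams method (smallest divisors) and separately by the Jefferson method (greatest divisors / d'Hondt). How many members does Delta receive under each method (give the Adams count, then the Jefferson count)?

Adams: Eta 6, Delta 5, Gamma 6, Zeta 9, Theta 5.
Jefferson: Eta 6, Delta 4, Gamma 6, Zeta 10, Theta 5.
Delta gets 5 under Adams and 4 under Jefferson.

5 and 4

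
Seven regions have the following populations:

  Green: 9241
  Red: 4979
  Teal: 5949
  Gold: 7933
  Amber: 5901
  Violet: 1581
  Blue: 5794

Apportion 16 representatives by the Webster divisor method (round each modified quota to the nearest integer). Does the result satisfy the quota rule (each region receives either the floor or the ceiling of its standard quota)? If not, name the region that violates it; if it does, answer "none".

none

Standard quotas: Green 3.573, Red 1.925, Teal 2.300, Gold 3.068, Amber 2.282, Violet 0.611, Blue 2.240.
Webster allocation: Green 4, Red 2, Teal 2, Gold 3, Amber 2, Violet 1, Blue 2.
Every allocation lies between the lower and upper quota.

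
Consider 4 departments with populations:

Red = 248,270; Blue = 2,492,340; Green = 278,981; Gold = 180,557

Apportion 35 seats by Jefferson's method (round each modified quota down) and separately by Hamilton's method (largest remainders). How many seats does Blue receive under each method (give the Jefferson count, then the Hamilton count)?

Jefferson: Red 2, Blue 28, Green 3, Gold 2.
Hamilton: Red 3, Blue 27, Green 3, Gold 2.
Blue gets 28 under Jefferson and 27 under Hamilton.

28 and 27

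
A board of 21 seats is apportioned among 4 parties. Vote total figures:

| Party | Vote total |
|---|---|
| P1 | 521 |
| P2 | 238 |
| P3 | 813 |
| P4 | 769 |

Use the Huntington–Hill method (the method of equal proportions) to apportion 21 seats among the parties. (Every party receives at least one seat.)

With divisor 113: modified quotas P1 4.611, P2 2.106, P3 7.195, P4 6.805.
Geometric-mean thresholds: P1 √(4·5)=4.472, P2 √(2·3)=2.449, P3 √(7·8)=7.483, P4 √(6·7)=6.481.
Each quota rounded against its threshold gives P1 5, P2 2, P3 7, P4 7 (total 21).

P1 5, P2 2, P3 7, P4 7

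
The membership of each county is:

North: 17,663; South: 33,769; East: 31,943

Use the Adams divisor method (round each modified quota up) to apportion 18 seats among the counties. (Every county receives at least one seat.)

Standard divisor 83375/18 ≈ 4631.944; standard quotas: North 3.813, South 7.290, East 6.896.
Rounding up gives 4, 8, 7 = 19 seats, so the divisor must be adjusted.
With modified divisor 5100: modified quotas North 3.463, South 6.621, East 6.263.
Rounding up: North 4, South 7, East 7 (total 18).

North: 4, South: 7, East: 7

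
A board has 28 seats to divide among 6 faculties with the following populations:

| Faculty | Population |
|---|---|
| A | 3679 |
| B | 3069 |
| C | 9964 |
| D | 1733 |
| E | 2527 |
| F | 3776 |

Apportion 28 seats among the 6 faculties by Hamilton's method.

A 4, B 4, C 11, D 2, E 3, F 4

Standard divisor: 24748 ÷ 28 ≈ 883.857.
Standard quotas: A 4.1624, B 3.4723, C 11.2733, D 1.9607, E 2.8591, F 4.2722.
Lower quotas: A 4, B 3, C 11, D 1, E 2, F 4 (sum 25, leaving 3 seats).
Remainders in descending order: D 0.9607, E 0.8591, B 0.4723, C 0.2733, F 0.2722, A 0.1624.
Largest remainders: D, E, B receive the extra seats.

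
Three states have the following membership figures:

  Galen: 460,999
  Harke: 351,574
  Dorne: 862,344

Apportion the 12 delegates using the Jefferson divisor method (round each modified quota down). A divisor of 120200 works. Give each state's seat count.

Galen 3, Harke 2, Dorne 7

With modified divisor 120200: modified quotas Galen 3.835, Harke 2.925, Dorne 7.174.
Rounding down: Galen 3, Harke 2, Dorne 7 (total 12).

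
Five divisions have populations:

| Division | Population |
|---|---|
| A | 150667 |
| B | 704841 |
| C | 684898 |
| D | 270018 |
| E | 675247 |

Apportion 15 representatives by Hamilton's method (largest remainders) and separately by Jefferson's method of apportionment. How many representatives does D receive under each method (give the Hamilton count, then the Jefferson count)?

2 and 1

Hamilton: A 1, B 4, C 4, D 2, E 4.
Jefferson: A 1, B 5, C 4, D 1, E 4.
D gets 2 under Hamilton and 1 under Jefferson.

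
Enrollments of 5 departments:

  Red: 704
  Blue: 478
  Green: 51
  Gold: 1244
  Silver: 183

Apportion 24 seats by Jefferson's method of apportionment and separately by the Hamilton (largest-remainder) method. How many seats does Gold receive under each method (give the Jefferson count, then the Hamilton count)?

Jefferson: Red 7, Blue 4, Green 0, Gold 12, Silver 1.
Hamilton: Red 6, Blue 4, Green 1, Gold 11, Silver 2.
Gold gets 12 under Jefferson and 11 under Hamilton.

12 and 11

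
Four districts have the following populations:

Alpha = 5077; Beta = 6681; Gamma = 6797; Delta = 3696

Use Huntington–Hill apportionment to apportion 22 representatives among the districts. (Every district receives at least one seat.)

Alpha=5; Beta=6; Gamma=7; Delta=4

With divisor 1040: modified quotas Alpha 4.882, Beta 6.424, Gamma 6.536, Delta 3.554.
Geometric-mean thresholds: Alpha √(4·5)=4.472, Beta √(6·7)=6.481, Gamma √(6·7)=6.481, Delta √(3·4)=3.464.
Each quota rounded against its threshold gives Alpha 5, Beta 6, Gamma 7, Delta 4 (total 22).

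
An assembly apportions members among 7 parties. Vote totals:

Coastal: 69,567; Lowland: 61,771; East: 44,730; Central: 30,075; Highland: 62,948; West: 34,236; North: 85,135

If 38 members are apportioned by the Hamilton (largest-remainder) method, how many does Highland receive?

The standard divisor is 388462/38 ≈ 10222.684.
Standard quotas: Coastal 6.8052, Lowland 6.0425, East 4.3756, Central 2.9420, Highland 6.1577, West 3.3490, North 8.3280.
Lower quotas: Coastal 6, Lowland 6, East 4, Central 2, Highland 6, West 3, North 8 (sum 35, leaving 3 seats).
Remainders in descending order: Central 0.9420, Coastal 0.8052, East 0.3756, West 0.3490, North 0.3280, Highland 0.1577, Lowland 0.0425.
The surplus seats go to Central, Coastal, East.
Highland receives 6.

6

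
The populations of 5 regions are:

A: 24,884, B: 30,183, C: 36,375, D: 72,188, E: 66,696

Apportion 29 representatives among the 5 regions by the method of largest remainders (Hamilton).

Total 230326; standard divisor 230326/29 ≈ 7942.276.
Standard quotas: A 3.1331, B 3.8003, C 4.5799, D 9.0891, E 8.3976.
Lower quotas: A 3, B 3, C 4, D 9, E 8 (sum 27, leaving 2 seats).
Remainders in descending order: B 0.8003, C 0.5799, E 0.3976, A 0.1331, D 0.0891.
The surplus seats go to B, C.

A 3; B 4; C 5; D 9; E 8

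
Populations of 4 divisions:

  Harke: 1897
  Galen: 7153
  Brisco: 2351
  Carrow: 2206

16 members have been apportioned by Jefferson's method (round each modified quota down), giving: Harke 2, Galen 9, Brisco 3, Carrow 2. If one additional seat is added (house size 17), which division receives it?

Priority for the next seat is population ÷ (current seats + 1).
Priorities: Harke 632.333, Galen 715.300, Brisco 587.750, Carrow 735.333.
Highest priority: Carrow.

Carrow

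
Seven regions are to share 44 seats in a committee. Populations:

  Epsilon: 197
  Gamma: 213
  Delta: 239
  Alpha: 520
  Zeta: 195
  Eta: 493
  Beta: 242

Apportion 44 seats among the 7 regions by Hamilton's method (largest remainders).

Epsilon 4, Gamma 5, Delta 5, Alpha 11, Zeta 4, Eta 10, Beta 5

Total 2099; standard divisor 2099/44 ≈ 47.705.
Standard quotas: Epsilon 4.130, Gamma 4.465, Delta 5.010, Alpha 10.900, Zeta 4.088, Eta 10.334, Beta 5.073.
Lower quotas: Epsilon 4, Gamma 4, Delta 5, Alpha 10, Zeta 4, Eta 10, Beta 5 (sum 42, leaving 2 seats).
Remainders in descending order: Alpha 0.900, Gamma 0.465, Eta 0.334, Epsilon 0.130, Zeta 0.088, Beta 0.073, Delta 0.010.
The surplus seats go to Alpha, Gamma.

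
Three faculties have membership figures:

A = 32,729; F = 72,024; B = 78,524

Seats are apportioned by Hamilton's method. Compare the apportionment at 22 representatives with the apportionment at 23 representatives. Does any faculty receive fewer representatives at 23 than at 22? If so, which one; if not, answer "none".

none

At 22 seats: A 4, F 9, B 9.
At 23 seats: A 4, F 9, B 10.
No faculty's allocation decreased.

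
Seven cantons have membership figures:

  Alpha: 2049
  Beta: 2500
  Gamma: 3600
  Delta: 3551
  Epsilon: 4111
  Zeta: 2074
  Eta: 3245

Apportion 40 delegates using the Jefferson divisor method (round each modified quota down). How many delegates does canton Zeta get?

4

Standard divisor 21130/40 ≈ 528.25; standard quotas: Alpha 3.879, Beta 4.733, Gamma 6.815, Delta 6.722, Epsilon 7.782, Zeta 3.926, Eta 6.143.
Rounding down gives 3, 4, 6, 6, 7, 3, 6 = 35 seats, so the divisor must be adjusted.
With modified divisor 504: modified quotas Alpha 4.065, Beta 4.960, Gamma 7.143, Delta 7.046, Epsilon 8.157, Zeta 4.115, Eta 6.438.
Rounding down: Alpha 4, Beta 4, Gamma 7, Delta 7, Epsilon 8, Zeta 4, Eta 6 (total 40).
Zeta receives 4.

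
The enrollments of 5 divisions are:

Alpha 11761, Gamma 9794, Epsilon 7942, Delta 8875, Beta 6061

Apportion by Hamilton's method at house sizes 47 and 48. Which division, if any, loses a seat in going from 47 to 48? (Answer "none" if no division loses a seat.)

At 47 seats: Alpha 13, Gamma 10, Epsilon 8, Delta 9, Beta 7.
At 48 seats: Alpha 13, Gamma 11, Epsilon 8, Delta 10, Beta 6.
Beta drops from 7 to 6.

Beta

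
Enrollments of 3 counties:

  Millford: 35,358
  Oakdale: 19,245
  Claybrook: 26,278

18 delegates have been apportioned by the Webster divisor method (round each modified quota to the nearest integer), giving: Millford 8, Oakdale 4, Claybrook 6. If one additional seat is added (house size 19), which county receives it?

Oakdale

Priority for the next seat is population ÷ (current seats + 0.5).
Priorities: Millford 4159.765, Oakdale 4276.667, Claybrook 4042.769.
Highest priority: Oakdale.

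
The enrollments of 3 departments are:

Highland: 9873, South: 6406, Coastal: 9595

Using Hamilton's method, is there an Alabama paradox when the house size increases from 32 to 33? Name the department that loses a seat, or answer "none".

At 32 seats: Highland 12, South 8, Coastal 12.
At 33 seats: Highland 13, South 8, Coastal 12.
No department's allocation decreased.

none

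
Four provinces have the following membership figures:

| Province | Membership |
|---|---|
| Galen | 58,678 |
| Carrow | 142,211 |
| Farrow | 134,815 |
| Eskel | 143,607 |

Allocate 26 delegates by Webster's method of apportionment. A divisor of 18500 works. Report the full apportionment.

Galen: 3; Carrow: 8; Farrow: 7; Eskel: 8

With modified divisor 18500: modified quotas Galen 3.172, Carrow 7.687, Farrow 7.287, Eskel 7.763.
Rounding to the nearest integer: Galen 3, Carrow 8, Farrow 7, Eskel 8 (total 26).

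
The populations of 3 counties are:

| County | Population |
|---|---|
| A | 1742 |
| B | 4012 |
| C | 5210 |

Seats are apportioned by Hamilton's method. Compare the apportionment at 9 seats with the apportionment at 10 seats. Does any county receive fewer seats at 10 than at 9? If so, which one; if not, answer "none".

A

At 9 seats: A 2, B 3, C 4.
At 10 seats: A 1, B 4, C 5.
A drops from 2 to 1.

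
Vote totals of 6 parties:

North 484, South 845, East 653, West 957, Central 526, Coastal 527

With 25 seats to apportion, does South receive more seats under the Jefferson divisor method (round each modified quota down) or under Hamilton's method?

Jefferson: North 3, South 6, East 4, West 6, Central 3, Coastal 3.
Hamilton: North 3, South 5, East 4, West 6, Central 3, Coastal 4.
South gets 6 under Jefferson and 5 under Hamilton.

Jefferson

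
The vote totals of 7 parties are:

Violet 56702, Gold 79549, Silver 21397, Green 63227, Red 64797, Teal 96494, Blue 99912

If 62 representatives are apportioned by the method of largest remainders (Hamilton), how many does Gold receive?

Standard divisor: 482078 ÷ 62 ≈ 7775.452.
Standard quotas: Violet 7.2924, Gold 10.2308, Silver 2.7519, Green 8.1316, Red 8.3335, Teal 12.4101, Blue 12.8497.
Lower quotas: Violet 7, Gold 10, Silver 2, Green 8, Red 8, Teal 12, Blue 12 (sum 59, leaving 3 seats).
Remainders in descending order: Blue 0.8497, Silver 0.7519, Teal 0.4101, Red 0.3335, Violet 0.2924, Gold 0.2308, Green 0.1316.
Largest remainders: Blue, Silver, Teal receive the extra seats.
Gold receives 10.

10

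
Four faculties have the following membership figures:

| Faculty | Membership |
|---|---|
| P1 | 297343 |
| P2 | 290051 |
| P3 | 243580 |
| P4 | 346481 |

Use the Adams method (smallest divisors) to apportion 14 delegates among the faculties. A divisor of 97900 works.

P1 4, P2 3, P3 3, P4 4

With modified divisor 97900: modified quotas P1 3.037, P2 2.963, P3 2.488, P4 3.539.
Rounding up: P1 4, P2 3, P3 3, P4 4 (total 14).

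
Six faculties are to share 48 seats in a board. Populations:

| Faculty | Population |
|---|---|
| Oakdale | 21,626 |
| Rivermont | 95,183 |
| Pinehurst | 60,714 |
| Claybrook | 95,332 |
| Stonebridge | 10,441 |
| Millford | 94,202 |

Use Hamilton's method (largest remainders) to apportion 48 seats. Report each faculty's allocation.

The standard divisor is 377498/48 ≈ 7864.542.
Standard quotas: Oakdale 2.7498, Rivermont 12.1028, Pinehurst 7.7200, Claybrook 12.1217, Stonebridge 1.3276, Millford 11.9781.
Lower quotas: Oakdale 2, Rivermont 12, Pinehurst 7, Claybrook 12, Stonebridge 1, Millford 11 (sum 45, leaving 3 seats).
Remainders in descending order: Millford 0.9781, Oakdale 0.7498, Pinehurst 0.7200, Stonebridge 0.3276, Claybrook 0.1217, Rivermont 0.1028.
Largest remainders: Millford, Oakdale, Pinehurst receive the extra seats.

Oakdale: 3; Rivermont: 12; Pinehurst: 8; Claybrook: 12; Stonebridge: 1; Millford: 12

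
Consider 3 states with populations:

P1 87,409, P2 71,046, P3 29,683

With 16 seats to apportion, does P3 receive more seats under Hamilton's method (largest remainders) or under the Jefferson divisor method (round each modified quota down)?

Hamilton: P1 7, P2 6, P3 3.
Jefferson: P1 8, P2 6, P3 2.
P3 gets 3 under Hamilton and 2 under Jefferson.

Hamilton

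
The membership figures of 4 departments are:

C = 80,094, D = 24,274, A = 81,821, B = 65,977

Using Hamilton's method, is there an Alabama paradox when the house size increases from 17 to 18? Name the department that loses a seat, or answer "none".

none

At 17 seats: C 5, D 2, A 6, B 4.
At 18 seats: C 6, D 2, A 6, B 4.
No department's allocation decreased.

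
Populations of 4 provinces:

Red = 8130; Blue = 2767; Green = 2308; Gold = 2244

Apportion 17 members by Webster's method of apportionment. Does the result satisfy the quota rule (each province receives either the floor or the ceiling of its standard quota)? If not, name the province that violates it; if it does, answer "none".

none

Standard quotas: Red 8.946, Blue 3.045, Green 2.540, Gold 2.469.
Webster allocation: Red 9, Blue 3, Green 3, Gold 2.
Every allocation lies between the lower and upper quota.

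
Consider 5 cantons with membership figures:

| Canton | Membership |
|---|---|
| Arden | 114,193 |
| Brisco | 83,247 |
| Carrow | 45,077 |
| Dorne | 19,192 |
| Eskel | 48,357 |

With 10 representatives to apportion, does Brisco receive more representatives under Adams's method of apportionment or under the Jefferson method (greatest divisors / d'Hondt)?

Adams: Arden 3, Brisco 2, Carrow 2, Dorne 1, Eskel 2.
Jefferson: Arden 4, Brisco 3, Carrow 1, Dorne 0, Eskel 2.
Brisco gets 2 under Adams and 3 under Jefferson.

Jefferson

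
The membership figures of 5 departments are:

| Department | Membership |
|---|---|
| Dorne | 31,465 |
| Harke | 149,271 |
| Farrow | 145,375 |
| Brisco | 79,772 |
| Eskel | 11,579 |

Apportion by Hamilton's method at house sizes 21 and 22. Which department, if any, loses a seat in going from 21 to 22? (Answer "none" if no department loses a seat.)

At 21 seats: Dorne 2, Harke 7, Farrow 7, Brisco 4, Eskel 1.
At 22 seats: Dorne 2, Harke 8, Farrow 8, Brisco 4, Eskel 0.
Eskel drops from 1 to 0.

Eskel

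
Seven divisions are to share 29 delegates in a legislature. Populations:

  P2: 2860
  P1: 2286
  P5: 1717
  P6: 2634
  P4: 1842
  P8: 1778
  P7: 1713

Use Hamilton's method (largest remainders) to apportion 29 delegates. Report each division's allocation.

P2 6, P1 4, P5 3, P6 5, P4 4, P8 4, P7 3

Standard divisor: 14830 ÷ 29 ≈ 511.379.
Standard quotas: P2 5.593, P1 4.470, P5 3.358, P6 5.151, P4 3.602, P8 3.477, P7 3.350.
Lower quotas: P2 5, P1 4, P5 3, P6 5, P4 3, P8 3, P7 3 (sum 26, leaving 3 seats).
Remainders in descending order: P4 0.602, P2 0.593, P8 0.477, P1 0.470, P5 0.358, P7 0.350, P6 0.151.
Largest remainders: P4, P2, P8 receive the extra seats.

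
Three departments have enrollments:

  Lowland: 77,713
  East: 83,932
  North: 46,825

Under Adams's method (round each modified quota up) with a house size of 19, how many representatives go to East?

Standard divisor 208470/19 ≈ 10972.105; standard quotas: Lowland 7.083, East 7.650, North 4.268.
Rounding up gives 8, 8, 5 = 21 seats, so the divisor must be adjusted.
With modified divisor 11800: modified quotas Lowland 6.586, East 7.113, North 3.968.
Rounding up: Lowland 7, East 8, North 4 (total 19).
East receives 8.

8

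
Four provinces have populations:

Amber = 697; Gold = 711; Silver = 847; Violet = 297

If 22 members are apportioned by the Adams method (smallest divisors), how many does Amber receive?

Standard divisor 2552/22 ≈ 116; standard quotas: Amber 6.009, Gold 6.129, Silver 7.302, Violet 2.560.
Rounding up gives 7, 7, 8, 3 = 25 seats, so the divisor must be adjusted.
With modified divisor 130: modified quotas Amber 5.362, Gold 5.469, Silver 6.515, Violet 2.285.
Rounding up: Amber 6, Gold 6, Silver 7, Violet 3 (total 22).
Amber receives 6.

6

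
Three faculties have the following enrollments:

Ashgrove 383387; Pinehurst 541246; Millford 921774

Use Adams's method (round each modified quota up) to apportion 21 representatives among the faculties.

Ashgrove=5; Pinehurst=6; Millford=10

Standard divisor 1846407/21 ≈ 87924.143; standard quotas: Ashgrove 4.360, Pinehurst 6.156, Millford 10.484.
Rounding up gives 5, 7, 11 = 23 seats, so the divisor must be adjusted.
With modified divisor 94000: modified quotas Ashgrove 4.079, Pinehurst 5.758, Millford 9.806.
Rounding up: Ashgrove 5, Pinehurst 6, Millford 10 (total 21).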